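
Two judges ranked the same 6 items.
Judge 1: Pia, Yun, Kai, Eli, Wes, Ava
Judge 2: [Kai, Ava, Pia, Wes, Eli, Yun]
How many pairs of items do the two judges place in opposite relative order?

9 discordant pairs

Assign each item its position (1..6) in the first ordering, then rewrite the second ordering as that position sequence:
positions: Pia→1, Yun→2, Kai→3, Eli→4, Wes→5, Ava→6
second ordering as positions: [3, 6, 1, 5, 4, 2]
Discordant pairs = inversions in this position sequence.
3: 1, 2 → 2
6: 1, 5, 4, 2 → 4
1: 0
5: 4, 2 → 2
4: 2 → 1
2: 0
Total: 2 + 4 + 0 + 2 + 1 + 0 = 9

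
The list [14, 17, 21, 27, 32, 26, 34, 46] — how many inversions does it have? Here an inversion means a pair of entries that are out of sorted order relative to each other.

There are 2 out-of-order pairs.

Count, for each position, how many later elements it exceeds:
14 → none → 0
17 → none → 0
21 → none → 0
27 → 26 → 1
32 → 26 → 1
26 → none → 0
34 → none → 0
46 → none → 0
Sum: 0 + 0 + 0 + 1 + 1 + 0 + 0 + 0 = 2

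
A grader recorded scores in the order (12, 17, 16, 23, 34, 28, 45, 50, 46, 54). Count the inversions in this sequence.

3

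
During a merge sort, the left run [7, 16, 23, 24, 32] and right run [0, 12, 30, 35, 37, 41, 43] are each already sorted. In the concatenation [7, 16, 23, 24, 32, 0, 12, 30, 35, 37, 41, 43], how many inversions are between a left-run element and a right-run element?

For each element r of the right run, count left-run elements greater than r:
r = 0: 7, 16, 23, 24, 32 → 5
r = 12: 16, 23, 24, 32 → 4
r = 30: 32 → 1
r = 35: none → 0
r = 37: none → 0
r = 41: none → 0
r = 43: none → 0
Cross-inversions: 5 + 4 + 1 + 0 + 0 + 0 + 0 = 10

Cross-inversions: 10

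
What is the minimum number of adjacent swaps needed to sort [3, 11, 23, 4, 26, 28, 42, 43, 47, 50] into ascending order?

2 swaps

Minimum adjacent swaps = number of inversions (each swap of adjacent out-of-order elements removes one inversion and no swap can remove more).
Count inversions — for each element, later elements that are smaller:
3: none → 0
11: 4 → 1
23: 4 → 1
4: none → 0
26: none → 0
28: none → 0
42: none → 0
43: none → 0
47: none → 0
50: none → 0
Total inversions: 0 + 1 + 1 + 0 + 0 + 0 + 0 + 0 + 0 + 0 = 2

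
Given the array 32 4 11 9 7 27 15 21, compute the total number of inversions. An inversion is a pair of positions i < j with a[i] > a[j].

12

Element-by-element contributions:
32 → 4, 11, 9, 7, 27, 15, 21 → 7
4 → none → 0
11 → 9, 7 → 2
9 → 7 → 1
7 → none → 0
27 → 15, 21 → 2
15 → none → 0
21 → none → 0
Sum: 7 + 0 + 2 + 1 + 0 + 2 + 0 + 0 = 12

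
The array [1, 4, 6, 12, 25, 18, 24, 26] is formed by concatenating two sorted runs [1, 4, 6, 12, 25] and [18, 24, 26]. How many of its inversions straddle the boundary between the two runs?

2

Take each right-half value and tally the left-half values above it:
r = 18: 25 → 1
r = 24: 25 → 1
r = 26: none → 0
Cross-inversions: 1 + 1 + 0 = 2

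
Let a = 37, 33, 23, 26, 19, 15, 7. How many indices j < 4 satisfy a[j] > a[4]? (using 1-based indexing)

2

The element at index 4 is 26.
Elements before it: 37, 33, 23
Those larger than 26: 37, 33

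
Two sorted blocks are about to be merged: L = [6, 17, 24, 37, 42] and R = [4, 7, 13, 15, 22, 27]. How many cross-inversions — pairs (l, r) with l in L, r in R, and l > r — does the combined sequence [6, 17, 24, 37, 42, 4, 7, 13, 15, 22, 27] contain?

For each element r of the right run, count left-run elements greater than r:
r = 4: 6, 17, 24, 37, 42 → 5
r = 7: 17, 24, 37, 42 → 4
r = 13: 17, 24, 37, 42 → 4
r = 15: 17, 24, 37, 42 → 4
r = 22: 24, 37, 42 → 3
r = 27: 37, 42 → 2
Cross-inversions: 5 + 4 + 4 + 4 + 3 + 2 = 22

22 split inversions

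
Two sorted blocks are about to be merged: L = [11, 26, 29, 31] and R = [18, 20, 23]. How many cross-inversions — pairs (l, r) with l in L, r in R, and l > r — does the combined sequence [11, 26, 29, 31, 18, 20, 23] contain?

Count, for every r in R, how many entries of L exceed r:
r = 18: 26, 29, 31 → 3
r = 20: 26, 29, 31 → 3
r = 23: 26, 29, 31 → 3
Cross-inversions: 3 + 3 + 3 = 9

9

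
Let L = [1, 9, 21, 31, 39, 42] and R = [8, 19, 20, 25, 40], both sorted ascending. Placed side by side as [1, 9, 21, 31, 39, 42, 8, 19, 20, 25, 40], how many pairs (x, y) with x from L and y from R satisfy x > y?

17

For each element r of the right run, count left-run elements greater than r:
r = 8: 9, 21, 31, 39, 42 → 5
r = 19: 21, 31, 39, 42 → 4
r = 20: 21, 31, 39, 42 → 4
r = 25: 31, 39, 42 → 3
r = 40: 42 → 1
Cross-inversions: 5 + 4 + 4 + 3 + 1 = 17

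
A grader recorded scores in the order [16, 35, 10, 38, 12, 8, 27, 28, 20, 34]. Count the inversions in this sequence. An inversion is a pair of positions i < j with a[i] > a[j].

Sweep left to right; for each value list the smaller values that follow it:
16 → 10, 12, 8 → 3
35 → 10, 12, 8, 27, 28, 20, 34 → 7
10 → 8 → 1
38 → 12, 8, 27, 28, 20, 34 → 6
12 → 8 → 1
8 → none → 0
27 → 20 → 1
28 → 20 → 1
20 → none → 0
34 → none → 0
Sum: 3 + 7 + 1 + 6 + 1 + 0 + 1 + 1 + 0 + 0 = 20

20 out-of-order pairs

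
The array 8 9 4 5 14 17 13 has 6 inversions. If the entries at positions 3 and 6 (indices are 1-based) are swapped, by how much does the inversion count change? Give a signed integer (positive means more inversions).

+5

Positions 3 and 6 hold 4 and 17; after swapping, the array is [8, 9, 17, 5, 14, 4, 13].
Element-by-element contributions:
8: 2
9: 2
17: 4
5: 1
14: 2
4: 0
13: 0
Sum: 2 + 2 + 4 + 1 + 2 + 0 + 0 = 11
Change: 11 − 6 = +5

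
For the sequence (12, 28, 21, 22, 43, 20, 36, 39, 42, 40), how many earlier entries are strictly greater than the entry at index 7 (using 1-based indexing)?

1

The element at index 7 is 36.
Elements before it: 12, 28, 21, 22, 43, 20
Those larger than 36: 43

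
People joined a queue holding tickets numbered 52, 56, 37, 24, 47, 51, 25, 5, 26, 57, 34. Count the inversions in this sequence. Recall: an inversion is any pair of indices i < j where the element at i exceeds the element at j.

32

For each element, count later entries that are smaller:
52 → 37, 24, 47, 51, 25, 5, 26, 34 → 8
56 → 37, 24, 47, 51, 25, 5, 26, 34 → 8
37 → 24, 25, 5, 26, 34 → 5
24 → 5 → 1
47 → 25, 5, 26, 34 → 4
51 → 25, 5, 26, 34 → 4
25 → 5 → 1
5 → none → 0
26 → none → 0
57 → 34 → 1
34 → none → 0
Sum: 8 + 8 + 5 + 1 + 4 + 4 + 1 + 0 + 0 + 1 + 0 = 32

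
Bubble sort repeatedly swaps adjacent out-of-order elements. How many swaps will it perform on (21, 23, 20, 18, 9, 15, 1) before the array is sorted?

19

The minimum number of adjacent swaps to sort an array equals its inversion count, since every such swap removes exactly one inversion.
Count inversions — for each element, later elements that are smaller:
21: 20, 18, 9, 15, 1 → 5
23: 20, 18, 9, 15, 1 → 5
20: 18, 9, 15, 1 → 4
18: 9, 15, 1 → 3
9: 1 → 1
15: 1 → 1
1: none → 0
Total inversions: 5 + 5 + 4 + 3 + 1 + 1 + 0 = 19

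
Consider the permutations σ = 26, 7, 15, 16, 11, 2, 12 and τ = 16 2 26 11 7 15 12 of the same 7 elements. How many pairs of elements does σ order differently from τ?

Assign each item its position (1..7) in the first ordering, then rewrite the second ordering as that position sequence:
positions: 26→1, 7→2, 15→3, 16→4, 11→5, 2→6, 12→7
second ordering as positions: [4, 6, 1, 5, 2, 3, 7]
Discordant pairs = inversions in this position sequence.
4: 1, 2, 3 → 3
6: 1, 5, 2, 3 → 4
1: 0
5: 2, 3 → 2
2: 0
3: 0
7: 0
Total: 3 + 4 + 0 + 2 + 0 + 0 + 0 = 9

Discordant pairs: 9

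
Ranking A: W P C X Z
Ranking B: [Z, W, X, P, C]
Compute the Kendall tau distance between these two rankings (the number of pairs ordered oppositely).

Assign each item its position (1..5) in the first ordering, then rewrite the second ordering as that position sequence:
positions: W→1, P→2, C→3, X→4, Z→5
second ordering as positions: [5, 1, 4, 2, 3]
Discordant pairs = inversions in this position sequence.
5: 1, 4, 2, 3 → 4
1: 0
4: 2, 3 → 2
2: 0
3: 0
Total: 4 + 0 + 2 + 0 + 0 = 6

6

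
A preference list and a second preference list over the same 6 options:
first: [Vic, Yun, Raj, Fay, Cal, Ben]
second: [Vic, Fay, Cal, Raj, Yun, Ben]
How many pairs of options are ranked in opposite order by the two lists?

Pairs: 5

Assign each item its position (1..6) in the first ordering, then rewrite the second ordering as that position sequence:
positions: Vic→1, Yun→2, Raj→3, Fay→4, Cal→5, Ben→6
second ordering as positions: [1, 4, 5, 3, 2, 6]
Discordant pairs = inversions in this position sequence.
1: 0
4: 3, 2 → 2
5: 3, 2 → 2
3: 2 → 1
2: 0
6: 0
Total: 0 + 2 + 2 + 1 + 0 + 0 = 5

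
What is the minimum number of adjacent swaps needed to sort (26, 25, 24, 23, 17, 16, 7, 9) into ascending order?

27

Each adjacent swap fixes exactly one inversion, so the minimum swap count equals the number of inversions.
Count inversions — for each element, later elements that are smaller:
26: 25, 24, 23, 17, 16, 7, 9 → 7
25: 24, 23, 17, 16, 7, 9 → 6
24: 23, 17, 16, 7, 9 → 5
23: 17, 16, 7, 9 → 4
17: 16, 7, 9 → 3
16: 7, 9 → 2
7: none → 0
9: none → 0
Total inversions: 7 + 6 + 5 + 4 + 3 + 2 + 0 + 0 = 27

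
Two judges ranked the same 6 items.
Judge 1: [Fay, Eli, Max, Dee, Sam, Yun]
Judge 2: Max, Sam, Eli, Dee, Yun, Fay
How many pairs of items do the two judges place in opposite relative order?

8 discordant pairs

Assign each item its position (1..6) in the first ordering, then rewrite the second ordering as that position sequence:
positions: Fay→1, Eli→2, Max→3, Dee→4, Sam→5, Yun→6
second ordering as positions: [3, 5, 2, 4, 6, 1]
Discordant pairs = inversions in this position sequence.
3: 2, 1 → 2
5: 2, 4, 1 → 3
2: 1 → 1
4: 1 → 1
6: 1 → 1
1: 0
Total: 2 + 3 + 1 + 1 + 1 + 0 = 8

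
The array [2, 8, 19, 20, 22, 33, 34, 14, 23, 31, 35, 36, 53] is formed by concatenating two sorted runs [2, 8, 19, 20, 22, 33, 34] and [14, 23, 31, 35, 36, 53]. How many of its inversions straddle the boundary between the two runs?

9 cross-inversions

For each element r of the right run, count left-run elements greater than r:
r = 14: 19, 20, 22, 33, 34 → 5
r = 23: 33, 34 → 2
r = 31: 33, 34 → 2
r = 35: none → 0
r = 36: none → 0
r = 53: none → 0
Cross-inversions: 5 + 2 + 2 + 0 + 0 + 0 = 9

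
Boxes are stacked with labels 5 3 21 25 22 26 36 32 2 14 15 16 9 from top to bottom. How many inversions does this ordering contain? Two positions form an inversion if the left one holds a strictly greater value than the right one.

38

Element-by-element contributions:
5: 2
3: 1
21: 5
25: 6
22: 5
26: 5
36: 6
32: 5
2: 0
14: 1
15: 1
16: 1
9: 0
Sum: 2 + 1 + 5 + 6 + 5 + 5 + 6 + 5 + 0 + 1 + 1 + 1 + 0 = 38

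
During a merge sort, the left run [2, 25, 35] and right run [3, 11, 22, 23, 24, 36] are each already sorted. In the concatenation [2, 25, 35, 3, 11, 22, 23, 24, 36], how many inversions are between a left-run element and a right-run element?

Count, for every r in R, how many entries of L exceed r:
r = 3: 25, 35 → 2
r = 11: 25, 35 → 2
r = 22: 25, 35 → 2
r = 23: 25, 35 → 2
r = 24: 25, 35 → 2
r = 36: none → 0
Cross-inversions: 2 + 2 + 2 + 2 + 2 + 0 = 10

Cross-inversions: 10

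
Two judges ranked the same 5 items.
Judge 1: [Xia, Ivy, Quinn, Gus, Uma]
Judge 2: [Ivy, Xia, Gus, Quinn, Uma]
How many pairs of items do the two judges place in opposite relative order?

2

Assign each item its position (1..5) in the first ordering, then rewrite the second ordering as that position sequence:
positions: Xia→1, Ivy→2, Quinn→3, Gus→4, Uma→5
second ordering as positions: [2, 1, 4, 3, 5]
Discordant pairs = inversions in this position sequence.
2: 1 → 1
1: 0
4: 3 → 1
3: 0
5: 0
Total: 1 + 0 + 1 + 0 + 0 = 2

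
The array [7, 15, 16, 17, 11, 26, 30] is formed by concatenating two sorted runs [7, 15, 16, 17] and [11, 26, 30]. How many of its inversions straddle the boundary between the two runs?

3 split inversions

Count, for every r in R, how many entries of L exceed r:
r = 11: 15, 16, 17 → 3
r = 26: none → 0
r = 30: none → 0
Cross-inversions: 3 + 0 + 0 = 3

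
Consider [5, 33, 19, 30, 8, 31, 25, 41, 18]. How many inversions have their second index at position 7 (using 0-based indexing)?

0

The element at index 7 is 41.
Elements before it: 5, 33, 19, 30, 8, 31, 25
None of them are larger than 41.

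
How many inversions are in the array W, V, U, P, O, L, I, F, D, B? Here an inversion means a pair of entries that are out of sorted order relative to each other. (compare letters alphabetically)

Inversions: 45

Element-by-element contributions:
W: 9
V: 8
U: 7
P: 6
O: 5
L: 4
I: 3
F: 2
D: 1
B: 0
Sum: 9 + 8 + 7 + 6 + 5 + 4 + 3 + 2 + 1 + 0 = 45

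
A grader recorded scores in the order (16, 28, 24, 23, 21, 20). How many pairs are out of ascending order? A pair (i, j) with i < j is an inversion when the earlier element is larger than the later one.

There are 10 out-of-order pairs.

Out-of-order index pairs (0-indexed):
(1,2): 28 > 24
(1,3): 28 > 23
(1,4): 28 > 21
(1,5): 28 > 20
(2,3): 24 > 23
(2,4): 24 > 21
(2,5): 24 > 20
(3,4): 23 > 21
(3,5): 23 > 20
(4,5): 21 > 20
That's 10 pairs.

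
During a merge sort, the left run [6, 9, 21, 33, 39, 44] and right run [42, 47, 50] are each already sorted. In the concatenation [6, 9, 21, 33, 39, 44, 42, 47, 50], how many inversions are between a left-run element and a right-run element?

1

Take each right-half value and tally the left-half values above it:
r = 42: 44 → 1
r = 47: none → 0
r = 50: none → 0
Cross-inversions: 1 + 0 + 0 = 1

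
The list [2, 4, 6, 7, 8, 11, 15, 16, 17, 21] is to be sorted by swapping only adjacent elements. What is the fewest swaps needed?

The minimum number of adjacent swaps to sort an array equals its inversion count, since every such swap removes exactly one inversion.
Count inversions — for each element, later elements that are smaller:
2: none → 0
4: none → 0
6: none → 0
7: none → 0
8: none → 0
11: none → 0
15: none → 0
16: none → 0
17: none → 0
21: none → 0
Total inversions: 0 + 0 + 0 + 0 + 0 + 0 + 0 + 0 + 0 + 0 = 0

Adjacent swaps: 0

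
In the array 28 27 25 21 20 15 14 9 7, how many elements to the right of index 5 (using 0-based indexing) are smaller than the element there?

3 such elements

The element at index 5 is 15.
Elements after it: 14, 9, 7
Those smaller than 15: 14, 9, 7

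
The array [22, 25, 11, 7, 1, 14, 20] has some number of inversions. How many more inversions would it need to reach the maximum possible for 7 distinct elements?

8 inversions short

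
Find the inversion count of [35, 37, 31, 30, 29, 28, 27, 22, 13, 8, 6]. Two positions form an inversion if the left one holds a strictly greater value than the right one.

Element-by-element contributions:
35: 9
37: 9
31: 8
30: 7
29: 6
28: 5
27: 4
22: 3
13: 2
8: 1
6: 0
Sum: 9 + 9 + 8 + 7 + 6 + 5 + 4 + 3 + 2 + 1 + 0 = 54

54 out-of-order pairs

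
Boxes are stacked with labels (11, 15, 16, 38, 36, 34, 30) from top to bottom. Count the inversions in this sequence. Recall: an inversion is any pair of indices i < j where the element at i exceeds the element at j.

6

For each element, count later entries that are smaller:
11: 0
15: 0
16: 0
38: 3
36: 2
34: 1
30: 0
Sum: 0 + 0 + 0 + 3 + 2 + 1 + 0 = 6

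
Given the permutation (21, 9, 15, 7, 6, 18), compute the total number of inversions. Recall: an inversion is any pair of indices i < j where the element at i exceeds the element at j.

There are 10 inversions.

Listing every pair i<j with a[i]>a[j] (using 1-based positions):
(1,2): 21 > 9
(1,3): 21 > 15
(1,4): 21 > 7
(1,5): 21 > 6
(1,6): 21 > 18
(2,4): 9 > 7
(2,5): 9 > 6
(3,4): 15 > 7
(3,5): 15 > 6
(4,5): 7 > 6
That's 10 pairs.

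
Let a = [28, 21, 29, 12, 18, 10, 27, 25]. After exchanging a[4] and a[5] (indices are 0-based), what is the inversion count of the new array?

Positions 4 and 5 hold 18 and 10; after swapping, the array is [28, 21, 29, 12, 10, 18, 27, 25].
Sweep left to right; for each value list the smaller values that follow it:
28: 6
21: 3
29: 5
12: 1
10: 0
18: 0
27: 1
25: 0
Sum: 6 + 3 + 5 + 1 + 0 + 0 + 1 + 0 = 16

16 inversions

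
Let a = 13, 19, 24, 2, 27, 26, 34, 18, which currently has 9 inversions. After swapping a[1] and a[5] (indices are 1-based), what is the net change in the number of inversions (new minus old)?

+5

Positions 1 and 5 hold 13 and 27; after swapping, the array is [27, 19, 24, 2, 13, 26, 34, 18].
Sweep left to right; for each value list the smaller values that follow it:
27: 6
19: 3
24: 3
2: 0
13: 0
26: 1
34: 1
18: 0
Sum: 6 + 3 + 3 + 0 + 0 + 1 + 1 + 0 = 14
Change: 14 − 9 = +5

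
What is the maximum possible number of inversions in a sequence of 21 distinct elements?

There are 210 inversions.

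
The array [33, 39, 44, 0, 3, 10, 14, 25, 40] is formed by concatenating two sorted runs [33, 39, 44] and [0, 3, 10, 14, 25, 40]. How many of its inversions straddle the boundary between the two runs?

For each element r of the right run, count left-run elements greater than r:
r = 0: 33, 39, 44 → 3
r = 3: 33, 39, 44 → 3
r = 10: 33, 39, 44 → 3
r = 14: 33, 39, 44 → 3
r = 25: 33, 39, 44 → 3
r = 40: 44 → 1
Cross-inversions: 3 + 3 + 3 + 3 + 3 + 1 = 16

16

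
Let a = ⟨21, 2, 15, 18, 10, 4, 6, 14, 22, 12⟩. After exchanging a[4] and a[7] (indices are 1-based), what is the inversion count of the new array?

Positions 4 and 7 hold 18 and 6; after swapping, the array is [21, 2, 15, 6, 10, 4, 18, 14, 22, 12].
For each element, count later entries that are smaller:
21: 8
2: 0
15: 5
6: 1
10: 1
4: 0
18: 2
14: 1
22: 1
12: 0
Sum: 8 + 0 + 5 + 1 + 1 + 0 + 2 + 1 + 1 + 0 = 19

There are 19 inversions.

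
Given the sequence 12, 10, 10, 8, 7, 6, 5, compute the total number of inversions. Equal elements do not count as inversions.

20 inversions

For each element, count later entries that are smaller:
12: 6
10: 4
10: 4
8: 3
7: 2
6: 1
5: 0
Sum: 6 + 4 + 4 + 3 + 2 + 1 + 0 = 20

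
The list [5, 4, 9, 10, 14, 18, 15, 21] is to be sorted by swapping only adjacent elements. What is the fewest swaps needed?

Each adjacent swap fixes exactly one inversion, so the minimum swap count equals the number of inversions.
Count inversions — for each element, later elements that are smaller:
5: 4 → 1
4: none → 0
9: none → 0
10: none → 0
14: none → 0
18: 15 → 1
15: none → 0
21: none → 0
Total inversions: 1 + 0 + 0 + 0 + 0 + 1 + 0 + 0 = 2

2 adjacent swaps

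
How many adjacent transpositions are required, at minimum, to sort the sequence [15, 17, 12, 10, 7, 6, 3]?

Each adjacent swap fixes exactly one inversion, so the minimum swap count equals the number of inversions.
Count inversions — for each element, later elements that are smaller:
15: 12, 10, 7, 6, 3 → 5
17: 12, 10, 7, 6, 3 → 5
12: 10, 7, 6, 3 → 4
10: 7, 6, 3 → 3
7: 6, 3 → 2
6: 3 → 1
3: none → 0
Total inversions: 5 + 5 + 4 + 3 + 2 + 1 + 0 = 20

There are 20 swaps.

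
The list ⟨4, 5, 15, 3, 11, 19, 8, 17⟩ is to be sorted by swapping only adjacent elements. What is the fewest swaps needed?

The minimum number of adjacent swaps to sort an array equals its inversion count, since every such swap removes exactly one inversion.
Count inversions — for each element, later elements that are smaller:
4: 3 → 1
5: 3 → 1
15: 3, 11, 8 → 3
3: none → 0
11: 8 → 1
19: 8, 17 → 2
8: none → 0
17: none → 0
Total inversions: 1 + 1 + 3 + 0 + 1 + 2 + 0 + 0 = 8

8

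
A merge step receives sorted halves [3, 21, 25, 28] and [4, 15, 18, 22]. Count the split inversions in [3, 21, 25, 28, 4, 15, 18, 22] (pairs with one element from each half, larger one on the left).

11 cross-inversions

Take each right-half value and tally the left-half values above it:
r = 4: 21, 25, 28 → 3
r = 15: 21, 25, 28 → 3
r = 18: 21, 25, 28 → 3
r = 22: 25, 28 → 2
Cross-inversions: 3 + 3 + 3 + 2 = 11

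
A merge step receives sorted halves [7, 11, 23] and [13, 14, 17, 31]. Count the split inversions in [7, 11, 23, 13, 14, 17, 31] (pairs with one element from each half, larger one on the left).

3

Count, for every r in R, how many entries of L exceed r:
r = 13: 23 → 1
r = 14: 23 → 1
r = 17: 23 → 1
r = 31: none → 0
Cross-inversions: 1 + 1 + 1 + 0 = 3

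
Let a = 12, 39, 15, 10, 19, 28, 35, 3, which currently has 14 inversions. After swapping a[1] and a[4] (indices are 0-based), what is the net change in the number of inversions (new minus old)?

-1

Positions 1 and 4 hold 39 and 19; after swapping, the array is [12, 19, 15, 10, 39, 28, 35, 3].
For each element, count later entries that are smaller:
12 → 10, 3 → 2
19 → 15, 10, 3 → 3
15 → 10, 3 → 2
10 → 3 → 1
39 → 28, 35, 3 → 3
28 → 3 → 1
35 → 3 → 1
3 → none → 0
Sum: 2 + 3 + 2 + 1 + 3 + 1 + 1 + 0 = 13
Change: 13 − 14 = -1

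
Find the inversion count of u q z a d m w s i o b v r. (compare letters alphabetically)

41 inversions

Element-by-element contributions:
u: 9
q: 6
z: 10
a: 0
d: 1
m: 2
w: 6
s: 4
i: 1
o: 1
b: 0
v: 1
r: 0
Sum: 9 + 6 + 10 + 0 + 1 + 2 + 6 + 4 + 1 + 1 + 0 + 1 + 0 = 41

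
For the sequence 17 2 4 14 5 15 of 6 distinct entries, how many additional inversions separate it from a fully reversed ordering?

9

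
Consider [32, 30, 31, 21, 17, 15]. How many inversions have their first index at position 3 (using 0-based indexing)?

2

The element at index 3 is 21.
Elements after it: 17, 15
Those smaller than 21: 17, 15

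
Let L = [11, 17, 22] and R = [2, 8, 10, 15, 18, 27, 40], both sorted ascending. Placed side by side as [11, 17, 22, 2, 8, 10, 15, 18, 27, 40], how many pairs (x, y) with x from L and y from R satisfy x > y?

For each element r of the right run, count left-run elements greater than r:
r = 2: 11, 17, 22 → 3
r = 8: 11, 17, 22 → 3
r = 10: 11, 17, 22 → 3
r = 15: 17, 22 → 2
r = 18: 22 → 1
r = 27: none → 0
r = 40: none → 0
Cross-inversions: 3 + 3 + 3 + 2 + 1 + 0 + 0 = 12

12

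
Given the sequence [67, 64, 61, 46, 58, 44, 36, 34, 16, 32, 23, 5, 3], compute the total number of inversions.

Count, for each position, how many later elements it exceeds:
67: 12
64: 11
61: 10
46: 8
58: 8
44: 7
36: 6
34: 5
16: 2
32: 3
23: 2
5: 1
3: 0
Sum: 12 + 11 + 10 + 8 + 8 + 7 + 6 + 5 + 2 + 3 + 2 + 1 + 0 = 75

75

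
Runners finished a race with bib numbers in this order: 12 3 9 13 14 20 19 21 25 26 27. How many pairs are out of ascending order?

Sweep left to right; for each value list the smaller values that follow it:
12 → 3, 9 → 2
3 → none → 0
9 → none → 0
13 → none → 0
14 → none → 0
20 → 19 → 1
19 → none → 0
21 → none → 0
25 → none → 0
26 → none → 0
27 → none → 0
Sum: 2 + 0 + 0 + 0 + 0 + 1 + 0 + 0 + 0 + 0 + 0 = 3

3 inversions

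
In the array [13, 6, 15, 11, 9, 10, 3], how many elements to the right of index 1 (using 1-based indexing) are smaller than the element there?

5

The element at index 1 is 13.
Elements after it: 6, 15, 11, 9, 10, 3
Those smaller than 13: 6, 11, 9, 10, 3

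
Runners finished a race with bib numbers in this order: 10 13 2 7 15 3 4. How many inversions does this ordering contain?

12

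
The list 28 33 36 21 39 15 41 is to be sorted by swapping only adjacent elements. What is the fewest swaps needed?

8

The minimum number of adjacent swaps to sort an array equals its inversion count, since every such swap removes exactly one inversion.
Count inversions — for each element, later elements that are smaller:
28: 21, 15 → 2
33: 21, 15 → 2
36: 21, 15 → 2
21: 15 → 1
39: 15 → 1
15: none → 0
41: none → 0
Total inversions: 2 + 2 + 2 + 1 + 1 + 0 + 0 = 8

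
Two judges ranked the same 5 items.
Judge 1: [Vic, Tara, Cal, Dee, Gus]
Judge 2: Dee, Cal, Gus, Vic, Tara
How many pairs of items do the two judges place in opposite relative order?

7 discordant pairs

Assign each item its position (1..5) in the first ordering, then rewrite the second ordering as that position sequence:
positions: Vic→1, Tara→2, Cal→3, Dee→4, Gus→5
second ordering as positions: [4, 3, 5, 1, 2]
Discordant pairs = inversions in this position sequence.
4: 3, 1, 2 → 3
3: 1, 2 → 2
5: 1, 2 → 2
1: 0
2: 0
Total: 3 + 2 + 2 + 0 + 0 = 7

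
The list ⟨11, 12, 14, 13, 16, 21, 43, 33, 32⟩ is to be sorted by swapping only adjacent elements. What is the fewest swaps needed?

There are 4 swaps.

The minimum number of adjacent swaps to sort an array equals its inversion count, since every such swap removes exactly one inversion.
Count inversions — for each element, later elements that are smaller:
11: none → 0
12: none → 0
14: 13 → 1
13: none → 0
16: none → 0
21: none → 0
43: 33, 32 → 2
33: 32 → 1
32: none → 0
Total inversions: 0 + 0 + 1 + 0 + 0 + 0 + 2 + 1 + 0 = 4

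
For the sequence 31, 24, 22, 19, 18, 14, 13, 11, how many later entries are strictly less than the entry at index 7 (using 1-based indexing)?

1 such element

The element at index 7 is 13.
Elements after it: 11
Those smaller than 13: 11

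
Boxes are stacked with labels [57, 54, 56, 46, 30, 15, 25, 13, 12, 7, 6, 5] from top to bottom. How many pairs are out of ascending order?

Count, for each position, how many later elements it exceeds:
57 → 54, 56, 46, 30, 15, 25, 13, 12, 7, 6, 5 → 11
54 → 46, 30, 15, 25, 13, 12, 7, 6, 5 → 9
56 → 46, 30, 15, 25, 13, 12, 7, 6, 5 → 9
46 → 30, 15, 25, 13, 12, 7, 6, 5 → 8
30 → 15, 25, 13, 12, 7, 6, 5 → 7
15 → 13, 12, 7, 6, 5 → 5
25 → 13, 12, 7, 6, 5 → 5
13 → 12, 7, 6, 5 → 4
12 → 7, 6, 5 → 3
7 → 6, 5 → 2
6 → 5 → 1
5 → none → 0
Sum: 11 + 9 + 9 + 8 + 7 + 5 + 5 + 4 + 3 + 2 + 1 + 0 = 64

64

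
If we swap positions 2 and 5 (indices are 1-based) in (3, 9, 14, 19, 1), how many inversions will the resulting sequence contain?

Inversions: 3

Positions 2 and 5 hold 9 and 1; after swapping, the array is [3, 1, 14, 19, 9].
Count, for each position, how many later elements it exceeds:
3: 1
1: 0
14: 1
19: 1
9: 0
Sum: 1 + 0 + 1 + 1 + 0 = 3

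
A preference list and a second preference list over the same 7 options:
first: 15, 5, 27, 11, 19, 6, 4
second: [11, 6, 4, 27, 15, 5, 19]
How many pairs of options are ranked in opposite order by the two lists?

Assign each item its position (1..7) in the first ordering, then rewrite the second ordering as that position sequence:
positions: 15→1, 5→2, 27→3, 11→4, 19→5, 6→6, 4→7
second ordering as positions: [4, 6, 7, 3, 1, 2, 5]
Discordant pairs = inversions in this position sequence.
4: 3, 1, 2 → 3
6: 3, 1, 2, 5 → 4
7: 3, 1, 2, 5 → 4
3: 1, 2 → 2
1: 0
2: 0
5: 0
Total: 3 + 4 + 4 + 2 + 0 + 0 + 0 = 13

13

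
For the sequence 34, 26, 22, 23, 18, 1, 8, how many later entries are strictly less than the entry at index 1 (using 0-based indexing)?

5

The element at index 1 is 26.
Elements after it: 22, 23, 18, 1, 8
Those smaller than 26: 22, 23, 18, 1, 8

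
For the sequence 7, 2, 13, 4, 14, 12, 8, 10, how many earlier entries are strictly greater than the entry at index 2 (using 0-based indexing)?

0

The element at index 2 is 13.
Elements before it: 7, 2
None of them are larger than 13.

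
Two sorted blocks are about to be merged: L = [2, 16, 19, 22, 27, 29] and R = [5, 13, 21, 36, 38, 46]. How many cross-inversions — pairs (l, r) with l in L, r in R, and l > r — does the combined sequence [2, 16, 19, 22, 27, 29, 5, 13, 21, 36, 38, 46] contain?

Take each right-half value and tally the left-half values above it:
r = 5: 16, 19, 22, 27, 29 → 5
r = 13: 16, 19, 22, 27, 29 → 5
r = 21: 22, 27, 29 → 3
r = 36: none → 0
r = 38: none → 0
r = 46: none → 0
Cross-inversions: 5 + 5 + 3 + 0 + 0 + 0 = 13

13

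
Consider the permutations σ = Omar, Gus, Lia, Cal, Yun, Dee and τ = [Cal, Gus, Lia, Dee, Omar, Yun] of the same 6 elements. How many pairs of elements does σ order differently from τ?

Assign each item its position (1..6) in the first ordering, then rewrite the second ordering as that position sequence:
positions: Omar→1, Gus→2, Lia→3, Cal→4, Yun→5, Dee→6
second ordering as positions: [4, 2, 3, 6, 1, 5]
Discordant pairs = inversions in this position sequence.
4: 2, 3, 1 → 3
2: 1 → 1
3: 1 → 1
6: 1, 5 → 2
1: 0
5: 0
Total: 3 + 1 + 1 + 2 + 0 + 0 = 7

7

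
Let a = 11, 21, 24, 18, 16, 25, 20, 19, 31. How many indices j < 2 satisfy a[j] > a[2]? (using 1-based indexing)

0 such elements

The element at index 2 is 21.
Elements before it: 11
None of them are larger than 21.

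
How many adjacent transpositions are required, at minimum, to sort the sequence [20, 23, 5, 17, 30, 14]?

Each adjacent swap fixes exactly one inversion, so the minimum swap count equals the number of inversions.
Count inversions — for each element, later elements that are smaller:
20: 5, 17, 14 → 3
23: 5, 17, 14 → 3
5: none → 0
17: 14 → 1
30: 14 → 1
14: none → 0
Total inversions: 3 + 3 + 0 + 1 + 1 + 0 = 8

8 swaps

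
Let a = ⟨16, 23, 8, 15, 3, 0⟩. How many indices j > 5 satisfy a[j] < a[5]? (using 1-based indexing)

The element at index 5 is 3.
Elements after it: 0
Those smaller than 3: 0

1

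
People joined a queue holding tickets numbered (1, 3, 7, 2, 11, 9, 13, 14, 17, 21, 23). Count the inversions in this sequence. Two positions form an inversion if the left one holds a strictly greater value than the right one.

Count, for each position, how many later elements it exceeds:
1: 0
3: 1
7: 1
2: 0
11: 1
9: 0
13: 0
14: 0
17: 0
21: 0
23: 0
Sum: 0 + 1 + 1 + 0 + 1 + 0 + 0 + 0 + 0 + 0 + 0 = 3

Inversions: 3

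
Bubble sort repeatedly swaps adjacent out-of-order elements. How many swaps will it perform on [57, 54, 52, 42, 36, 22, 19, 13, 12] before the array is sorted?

36 swaps

Minimum adjacent swaps = number of inversions (each swap of adjacent out-of-order elements removes one inversion and no swap can remove more).
Count inversions — for each element, later elements that are smaller:
57: 54, 52, 42, 36, 22, 19, 13, 12 → 8
54: 52, 42, 36, 22, 19, 13, 12 → 7
52: 42, 36, 22, 19, 13, 12 → 6
42: 36, 22, 19, 13, 12 → 5
36: 22, 19, 13, 12 → 4
22: 19, 13, 12 → 3
19: 13, 12 → 2
13: 12 → 1
12: none → 0
Total inversions: 8 + 7 + 6 + 5 + 4 + 3 + 2 + 1 + 0 = 36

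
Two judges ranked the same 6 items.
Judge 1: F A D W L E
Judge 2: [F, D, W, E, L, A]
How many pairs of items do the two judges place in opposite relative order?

Discordant pairs: 5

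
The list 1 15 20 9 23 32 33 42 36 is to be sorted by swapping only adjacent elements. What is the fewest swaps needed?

Each adjacent swap fixes exactly one inversion, so the minimum swap count equals the number of inversions.
Count inversions — for each element, later elements that are smaller:
1: none → 0
15: 9 → 1
20: 9 → 1
9: none → 0
23: none → 0
32: none → 0
33: none → 0
42: 36 → 1
36: none → 0
Total inversions: 0 + 1 + 1 + 0 + 0 + 0 + 0 + 1 + 0 = 3

There are 3 adjacent swaps.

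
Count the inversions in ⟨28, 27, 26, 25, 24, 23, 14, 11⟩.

28

Element-by-element contributions:
28: 7
27: 6
26: 5
25: 4
24: 3
23: 2
14: 1
11: 0
Sum: 7 + 6 + 5 + 4 + 3 + 2 + 1 + 0 = 28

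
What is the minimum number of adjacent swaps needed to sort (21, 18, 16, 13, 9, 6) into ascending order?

The minimum number of adjacent swaps to sort an array equals its inversion count, since every such swap removes exactly one inversion.
Count inversions — for each element, later elements that are smaller:
21: 18, 16, 13, 9, 6 → 5
18: 16, 13, 9, 6 → 4
16: 13, 9, 6 → 3
13: 9, 6 → 2
9: 6 → 1
6: none → 0
Total inversions: 5 + 4 + 3 + 2 + 1 + 0 = 15

15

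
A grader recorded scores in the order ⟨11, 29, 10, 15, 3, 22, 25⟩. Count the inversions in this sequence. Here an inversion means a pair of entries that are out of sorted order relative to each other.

Inversion pairs (indices are 1-based):
(1,3): 11 > 10
(1,5): 11 > 3
(2,3): 29 > 10
(2,4): 29 > 15
(2,5): 29 > 3
(2,6): 29 > 22
(2,7): 29 > 25
(3,5): 10 > 3
(4,5): 15 > 3
That's 9 pairs.

9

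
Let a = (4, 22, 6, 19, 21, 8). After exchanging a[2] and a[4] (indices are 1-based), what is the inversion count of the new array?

5 inversions

Positions 2 and 4 hold 22 and 19; after swapping, the array is [4, 19, 6, 22, 21, 8].
Element-by-element contributions:
4 → none → 0
19 → 6, 8 → 2
6 → none → 0
22 → 21, 8 → 2
21 → 8 → 1
8 → none → 0
Sum: 0 + 2 + 0 + 2 + 1 + 0 = 5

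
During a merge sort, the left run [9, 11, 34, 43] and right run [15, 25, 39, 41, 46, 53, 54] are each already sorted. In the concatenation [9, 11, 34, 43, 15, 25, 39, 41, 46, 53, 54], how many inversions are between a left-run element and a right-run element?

Count, for every r in R, how many entries of L exceed r:
r = 15: 34, 43 → 2
r = 25: 34, 43 → 2
r = 39: 43 → 1
r = 41: 43 → 1
r = 46: none → 0
r = 53: none → 0
r = 54: none → 0
Cross-inversions: 2 + 2 + 1 + 1 + 0 + 0 + 0 = 6

There are 6 cross-inversions.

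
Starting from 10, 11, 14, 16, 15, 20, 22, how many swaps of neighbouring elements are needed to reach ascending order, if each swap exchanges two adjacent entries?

Each adjacent swap fixes exactly one inversion, so the minimum swap count equals the number of inversions.
Count inversions — for each element, later elements that are smaller:
10: none → 0
11: none → 0
14: none → 0
16: 15 → 1
15: none → 0
20: none → 0
22: none → 0
Total inversions: 0 + 0 + 0 + 1 + 0 + 0 + 0 = 1

There is 1 swap.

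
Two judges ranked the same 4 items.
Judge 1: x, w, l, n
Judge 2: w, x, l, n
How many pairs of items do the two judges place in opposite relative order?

Assign each item its position (1..4) in the first ordering, then rewrite the second ordering as that position sequence:
positions: x→1, w→2, l→3, n→4
second ordering as positions: [2, 1, 3, 4]
Discordant pairs = inversions in this position sequence.
2: 1 → 1
1: 0
3: 0
4: 0
Total: 1 + 0 + 0 + 0 = 1

1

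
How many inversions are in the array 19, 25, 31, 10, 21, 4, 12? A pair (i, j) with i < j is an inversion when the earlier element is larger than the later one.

14 inversions

For each element, count later entries that are smaller:
19: 3
25: 4
31: 4
10: 1
21: 2
4: 0
12: 0
Sum: 3 + 4 + 4 + 1 + 2 + 0 + 0 = 14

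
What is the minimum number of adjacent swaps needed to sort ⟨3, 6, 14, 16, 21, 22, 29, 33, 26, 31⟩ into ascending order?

Minimum adjacent swaps = number of inversions (each swap of adjacent out-of-order elements removes one inversion and no swap can remove more).
Count inversions — for each element, later elements that are smaller:
3: none → 0
6: none → 0
14: none → 0
16: none → 0
21: none → 0
22: none → 0
29: 26 → 1
33: 26, 31 → 2
26: none → 0
31: none → 0
Total inversions: 0 + 0 + 0 + 0 + 0 + 0 + 1 + 2 + 0 + 0 = 3

Swaps: 3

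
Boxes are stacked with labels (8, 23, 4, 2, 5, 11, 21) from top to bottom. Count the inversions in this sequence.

9 inversions

Element-by-element contributions:
8 → 4, 2, 5 → 3
23 → 4, 2, 5, 11, 21 → 5
4 → 2 → 1
2 → none → 0
5 → none → 0
11 → none → 0
21 → none → 0
Sum: 3 + 5 + 1 + 0 + 0 + 0 + 0 = 9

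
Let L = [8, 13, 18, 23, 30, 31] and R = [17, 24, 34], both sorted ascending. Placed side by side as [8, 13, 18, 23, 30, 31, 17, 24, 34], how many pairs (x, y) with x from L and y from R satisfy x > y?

6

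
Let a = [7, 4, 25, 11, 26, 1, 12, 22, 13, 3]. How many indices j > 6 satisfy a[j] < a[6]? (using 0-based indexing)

1 such element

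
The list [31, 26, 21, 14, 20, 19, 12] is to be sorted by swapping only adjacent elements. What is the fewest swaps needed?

19 swaps

Each adjacent swap fixes exactly one inversion, so the minimum swap count equals the number of inversions.
Count inversions — for each element, later elements that are smaller:
31: 26, 21, 14, 20, 19, 12 → 6
26: 21, 14, 20, 19, 12 → 5
21: 14, 20, 19, 12 → 4
14: 12 → 1
20: 19, 12 → 2
19: 12 → 1
12: none → 0
Total inversions: 6 + 5 + 4 + 1 + 2 + 1 + 0 = 19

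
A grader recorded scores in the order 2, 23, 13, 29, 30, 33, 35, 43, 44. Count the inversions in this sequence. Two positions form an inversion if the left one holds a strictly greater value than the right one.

Count, for each position, how many later elements it exceeds:
2 → none → 0
23 → 13 → 1
13 → none → 0
29 → none → 0
30 → none → 0
33 → none → 0
35 → none → 0
43 → none → 0
44 → none → 0
Sum: 0 + 1 + 0 + 0 + 0 + 0 + 0 + 0 + 0 = 1

1 out-of-order pair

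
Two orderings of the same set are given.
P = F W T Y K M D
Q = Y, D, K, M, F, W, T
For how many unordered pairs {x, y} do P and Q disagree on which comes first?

14

Assign each item its position (1..7) in the first ordering, then rewrite the second ordering as that position sequence:
positions: F→1, W→2, T→3, Y→4, K→5, M→6, D→7
second ordering as positions: [4, 7, 5, 6, 1, 2, 3]
Discordant pairs = inversions in this position sequence.
4: 1, 2, 3 → 3
7: 5, 6, 1, 2, 3 → 5
5: 1, 2, 3 → 3
6: 1, 2, 3 → 3
1: 0
2: 0
3: 0
Total: 3 + 5 + 3 + 3 + 0 + 0 + 0 = 14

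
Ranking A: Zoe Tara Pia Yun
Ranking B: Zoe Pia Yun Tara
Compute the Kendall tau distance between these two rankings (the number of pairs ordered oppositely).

2 discordant pairs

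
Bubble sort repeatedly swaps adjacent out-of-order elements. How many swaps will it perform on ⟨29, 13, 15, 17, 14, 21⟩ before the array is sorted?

The minimum number of adjacent swaps to sort an array equals its inversion count, since every such swap removes exactly one inversion.
Count inversions — for each element, later elements that are smaller:
29: 13, 15, 17, 14, 21 → 5
13: none → 0
15: 14 → 1
17: 14 → 1
14: none → 0
21: none → 0
Total inversions: 5 + 0 + 1 + 1 + 0 + 0 = 7

7 adjacent swaps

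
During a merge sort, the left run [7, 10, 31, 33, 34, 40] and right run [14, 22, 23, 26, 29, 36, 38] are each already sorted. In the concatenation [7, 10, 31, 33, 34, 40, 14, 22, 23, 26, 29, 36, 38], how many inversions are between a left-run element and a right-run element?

For each element r of the right run, count left-run elements greater than r:
r = 14: 31, 33, 34, 40 → 4
r = 22: 31, 33, 34, 40 → 4
r = 23: 31, 33, 34, 40 → 4
r = 26: 31, 33, 34, 40 → 4
r = 29: 31, 33, 34, 40 → 4
r = 36: 40 → 1
r = 38: 40 → 1
Cross-inversions: 4 + 4 + 4 + 4 + 4 + 1 + 1 = 22

22 split inversions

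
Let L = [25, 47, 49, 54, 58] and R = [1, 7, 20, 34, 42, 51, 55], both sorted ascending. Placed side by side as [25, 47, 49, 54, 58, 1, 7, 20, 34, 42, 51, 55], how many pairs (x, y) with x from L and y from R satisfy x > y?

26

Take each right-half value and tally the left-half values above it:
r = 1: 25, 47, 49, 54, 58 → 5
r = 7: 25, 47, 49, 54, 58 → 5
r = 20: 25, 47, 49, 54, 58 → 5
r = 34: 47, 49, 54, 58 → 4
r = 42: 47, 49, 54, 58 → 4
r = 51: 54, 58 → 2
r = 55: 58 → 1
Cross-inversions: 5 + 5 + 5 + 4 + 4 + 2 + 1 = 26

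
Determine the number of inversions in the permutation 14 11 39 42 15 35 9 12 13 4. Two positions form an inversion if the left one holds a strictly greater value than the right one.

Count, for each position, how many later elements it exceeds:
14 → 11, 9, 12, 13, 4 → 5
11 → 9, 4 → 2
39 → 15, 35, 9, 12, 13, 4 → 6
42 → 15, 35, 9, 12, 13, 4 → 6
15 → 9, 12, 13, 4 → 4
35 → 9, 12, 13, 4 → 4
9 → 4 → 1
12 → 4 → 1
13 → 4 → 1
4 → none → 0
Sum: 5 + 2 + 6 + 6 + 4 + 4 + 1 + 1 + 1 + 0 = 30

30 inversions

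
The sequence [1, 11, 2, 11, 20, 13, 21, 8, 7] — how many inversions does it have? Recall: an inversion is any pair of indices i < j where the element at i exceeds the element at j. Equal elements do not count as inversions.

13

For each element, count later entries that are smaller:
1 → none → 0
11 → 2, 8, 7 → 3
2 → none → 0
11 → 8, 7 → 2
20 → 13, 8, 7 → 3
13 → 8, 7 → 2
21 → 8, 7 → 2
8 → 7 → 1
7 → none → 0
Sum: 0 + 3 + 0 + 2 + 3 + 2 + 2 + 1 + 0 = 13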